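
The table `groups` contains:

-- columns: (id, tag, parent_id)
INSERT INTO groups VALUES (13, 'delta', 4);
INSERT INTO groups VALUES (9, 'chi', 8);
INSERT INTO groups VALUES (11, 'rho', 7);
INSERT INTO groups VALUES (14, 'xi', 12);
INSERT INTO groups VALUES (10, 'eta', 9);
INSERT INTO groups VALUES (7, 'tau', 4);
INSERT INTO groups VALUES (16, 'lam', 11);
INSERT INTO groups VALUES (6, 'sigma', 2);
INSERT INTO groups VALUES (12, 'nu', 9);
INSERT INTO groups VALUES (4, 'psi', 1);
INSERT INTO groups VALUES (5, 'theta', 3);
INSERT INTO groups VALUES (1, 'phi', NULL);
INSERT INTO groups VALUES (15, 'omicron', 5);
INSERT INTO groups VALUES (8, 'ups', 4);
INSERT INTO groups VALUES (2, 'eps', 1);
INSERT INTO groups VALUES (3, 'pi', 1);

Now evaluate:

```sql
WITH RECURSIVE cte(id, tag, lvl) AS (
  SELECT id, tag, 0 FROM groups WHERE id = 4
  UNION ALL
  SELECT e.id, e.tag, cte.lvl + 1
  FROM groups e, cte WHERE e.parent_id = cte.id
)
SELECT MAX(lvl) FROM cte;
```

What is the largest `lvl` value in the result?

Base: id=4 (psi) at lvl 0.
Iteration 1: rows with parent_id in {4} -> tau (id 7, lvl 1), ups (id 8, lvl 1), delta (id 13, lvl 1).
Iteration 2: rows with parent_id in {7,8,13} -> chi (id 9, lvl 2), rho (id 11, lvl 2).
Iteration 3: rows with parent_id in {9,11} -> eta (id 10, lvl 3), nu (id 12, lvl 3), lam (id 16, lvl 3).
Iteration 4: rows with parent_id in {10,12,16} -> xi (id 14, lvl 4).
Iteration 5: no rows with parent_id in {14}; recursion stops.
lvl values: 0, 1, 1, 1, 2, 2, 3, 3, 3, 4; the maximum is 4.

4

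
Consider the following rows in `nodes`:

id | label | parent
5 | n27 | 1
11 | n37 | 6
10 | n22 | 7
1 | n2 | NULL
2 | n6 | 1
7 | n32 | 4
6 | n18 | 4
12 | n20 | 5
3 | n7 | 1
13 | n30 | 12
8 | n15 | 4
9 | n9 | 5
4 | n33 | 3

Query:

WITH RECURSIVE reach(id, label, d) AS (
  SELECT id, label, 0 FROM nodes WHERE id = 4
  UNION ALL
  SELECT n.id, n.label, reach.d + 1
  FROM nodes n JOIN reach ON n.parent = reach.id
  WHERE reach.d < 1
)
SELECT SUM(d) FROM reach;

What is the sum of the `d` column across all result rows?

3

Base: id=4 (n33) at d 0.
Iteration 1: rows with parent in {4} -> n18 (id 6, d 1), n32 (id 7, d 1), n15 (id 8, d 1).
Iteration 2: d < 1 fails for all current rows; recursion stops.
SUM(d) = 0 + 1 + 1 + 1 = 3.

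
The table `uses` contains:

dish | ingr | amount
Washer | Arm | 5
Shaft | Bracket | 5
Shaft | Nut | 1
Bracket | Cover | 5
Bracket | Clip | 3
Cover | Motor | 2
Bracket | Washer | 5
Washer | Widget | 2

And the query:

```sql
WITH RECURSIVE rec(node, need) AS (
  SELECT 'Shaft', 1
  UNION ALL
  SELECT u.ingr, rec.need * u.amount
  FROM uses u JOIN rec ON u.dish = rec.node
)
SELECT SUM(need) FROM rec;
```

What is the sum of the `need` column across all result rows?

Base: (Shaft, need=1).
Iteration 1: components of {Shaft} -> Bracket = 1*5 = 5, Nut = 1*1 = 1.
Iteration 2: components of {Bracket,Nut} -> Clip = 5*3 = 15, Cover = 5*5 = 25, Washer = 5*5 = 25.
Iteration 3: components of {Clip,Cover,Washer} -> Arm = 25*5 = 125, Motor = 25*2 = 50, Widget = 25*2 = 50.
Iteration 4: no further components; recursion stops.
SUM(need) = 1 + 5 + 1 + 15 + 25 + 25 + 50 + 125 + 50 = 297.

297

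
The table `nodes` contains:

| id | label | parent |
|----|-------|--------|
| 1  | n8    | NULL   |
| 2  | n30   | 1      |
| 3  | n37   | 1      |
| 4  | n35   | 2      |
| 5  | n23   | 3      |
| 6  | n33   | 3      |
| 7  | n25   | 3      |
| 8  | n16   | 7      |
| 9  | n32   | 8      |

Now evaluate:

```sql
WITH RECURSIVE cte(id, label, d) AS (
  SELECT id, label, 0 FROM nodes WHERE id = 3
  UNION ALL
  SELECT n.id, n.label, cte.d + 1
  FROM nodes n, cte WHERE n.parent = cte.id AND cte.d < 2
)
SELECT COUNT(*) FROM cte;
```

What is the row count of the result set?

5

Base: id=3 (n37) at d 0.
Iteration 1: rows with parent in {3} -> n23 (id 5, d 1), n33 (id 6, d 1), n25 (id 7, d 1).
Iteration 2: rows with parent in {5,6,7} -> n16 (id 8, d 2).
Iteration 3: d < 2 fails for all current rows; recursion stops.
Total rows emitted: 5.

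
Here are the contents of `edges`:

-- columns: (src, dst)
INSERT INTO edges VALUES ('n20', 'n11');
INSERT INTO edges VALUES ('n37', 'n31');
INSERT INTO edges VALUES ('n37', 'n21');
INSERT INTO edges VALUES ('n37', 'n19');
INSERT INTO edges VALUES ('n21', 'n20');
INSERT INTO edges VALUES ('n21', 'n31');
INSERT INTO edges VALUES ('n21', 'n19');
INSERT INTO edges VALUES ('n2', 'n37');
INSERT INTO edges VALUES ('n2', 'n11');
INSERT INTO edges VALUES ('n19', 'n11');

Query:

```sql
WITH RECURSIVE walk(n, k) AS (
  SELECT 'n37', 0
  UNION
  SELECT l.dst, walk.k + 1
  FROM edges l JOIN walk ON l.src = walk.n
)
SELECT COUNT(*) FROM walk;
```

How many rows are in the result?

9

Base: (n37, k=0).
Iteration 1: edges from {n37} -> (n19, k=1), (n21, k=1), (n31, k=1).
Iteration 2: edges from {n19,n21,n31} -> (n11, k=2), (n19, k=2), (n20, k=2), (n31, k=2).
Iteration 3: edges from {n11,n19,n20,n31} -> (n11, k=3). [UNION drops 1 duplicate row(s)]
Iteration 4: no outgoing edges from {n11}; recursion stops.
Total rows emitted: 9.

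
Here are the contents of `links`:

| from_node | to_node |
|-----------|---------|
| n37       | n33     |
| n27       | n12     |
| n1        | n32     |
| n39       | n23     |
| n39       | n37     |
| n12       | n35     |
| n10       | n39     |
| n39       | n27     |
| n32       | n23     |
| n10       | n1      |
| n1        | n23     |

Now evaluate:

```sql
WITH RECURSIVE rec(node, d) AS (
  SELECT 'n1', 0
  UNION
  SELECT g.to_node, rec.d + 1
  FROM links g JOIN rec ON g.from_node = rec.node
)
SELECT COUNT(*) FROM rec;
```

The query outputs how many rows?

4

Base: (n1, d=0).
Iteration 1: edges from {n1} -> (n23, d=1), (n32, d=1).
Iteration 2: edges from {n23,n32} -> (n23, d=2).
Iteration 3: no outgoing edges from {n23}; recursion stops.
Total rows emitted: 4.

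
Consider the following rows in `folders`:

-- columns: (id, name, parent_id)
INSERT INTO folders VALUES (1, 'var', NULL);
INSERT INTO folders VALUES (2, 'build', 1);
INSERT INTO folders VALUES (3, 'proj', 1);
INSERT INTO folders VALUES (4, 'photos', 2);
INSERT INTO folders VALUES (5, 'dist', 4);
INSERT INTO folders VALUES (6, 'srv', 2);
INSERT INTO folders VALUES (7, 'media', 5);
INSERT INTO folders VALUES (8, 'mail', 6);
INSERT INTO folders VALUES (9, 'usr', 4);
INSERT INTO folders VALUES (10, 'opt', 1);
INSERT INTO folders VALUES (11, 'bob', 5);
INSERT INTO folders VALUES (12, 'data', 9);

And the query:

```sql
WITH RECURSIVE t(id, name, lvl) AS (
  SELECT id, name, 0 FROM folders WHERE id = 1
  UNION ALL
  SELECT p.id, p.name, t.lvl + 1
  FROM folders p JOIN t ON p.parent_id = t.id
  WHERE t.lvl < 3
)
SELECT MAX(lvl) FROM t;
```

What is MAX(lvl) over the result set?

3

Base: id=1 (var) at lvl 0.
Iteration 1: rows with parent_id in {1} -> build (id 2, lvl 1), proj (id 3, lvl 1), opt (id 10, lvl 1).
Iteration 2: rows with parent_id in {2,3,10} -> photos (id 4, lvl 2), srv (id 6, lvl 2).
Iteration 3: rows with parent_id in {4,6} -> dist (id 5, lvl 3), mail (id 8, lvl 3), usr (id 9, lvl 3).
Iteration 4: lvl < 3 fails for all current rows; recursion stops.
lvl values: 0, 1, 1, 1, 2, 2, 3, 3, 3; the maximum is 3.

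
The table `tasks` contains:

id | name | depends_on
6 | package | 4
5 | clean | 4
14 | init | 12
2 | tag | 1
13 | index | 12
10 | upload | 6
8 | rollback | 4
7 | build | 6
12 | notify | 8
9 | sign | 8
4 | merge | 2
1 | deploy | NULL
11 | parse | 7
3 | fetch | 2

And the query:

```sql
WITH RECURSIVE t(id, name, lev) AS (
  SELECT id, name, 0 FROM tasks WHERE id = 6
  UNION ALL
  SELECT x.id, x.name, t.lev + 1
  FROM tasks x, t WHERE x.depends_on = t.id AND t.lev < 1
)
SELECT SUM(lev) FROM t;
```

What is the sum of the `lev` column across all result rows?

2

Base: id=6 (package) at lev 0.
Iteration 1: rows with depends_on in {6} -> build (id 7, lev 1), upload (id 10, lev 1).
Iteration 2: lev < 1 fails for all current rows; recursion stops.
SUM(lev) = 0 + 1 + 1 = 2.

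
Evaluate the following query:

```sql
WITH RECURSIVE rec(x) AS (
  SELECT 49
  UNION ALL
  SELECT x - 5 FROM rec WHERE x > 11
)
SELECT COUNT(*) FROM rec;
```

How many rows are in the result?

9

Base: x=49.
Iteration 1: 49 > 11 holds -> x = 49 - 5 = 44.
Iteration 2: 44 > 11 holds -> x = 44 - 5 = 39.
Iteration 3: 39 > 11 holds -> x = 39 - 5 = 34.
Iteration 4: 34 > 11 holds -> x = 34 - 5 = 29.
Iteration 5: 29 > 11 holds -> x = 29 - 5 = 24.
Iteration 6: 24 > 11 holds -> x = 24 - 5 = 19.
Iteration 7: 19 > 11 holds -> x = 19 - 5 = 14.
Iteration 8: 14 > 11 holds -> x = 14 - 5 = 9.
Iteration 9: 9 > 11 fails; recursion stops.
Total rows emitted: 9.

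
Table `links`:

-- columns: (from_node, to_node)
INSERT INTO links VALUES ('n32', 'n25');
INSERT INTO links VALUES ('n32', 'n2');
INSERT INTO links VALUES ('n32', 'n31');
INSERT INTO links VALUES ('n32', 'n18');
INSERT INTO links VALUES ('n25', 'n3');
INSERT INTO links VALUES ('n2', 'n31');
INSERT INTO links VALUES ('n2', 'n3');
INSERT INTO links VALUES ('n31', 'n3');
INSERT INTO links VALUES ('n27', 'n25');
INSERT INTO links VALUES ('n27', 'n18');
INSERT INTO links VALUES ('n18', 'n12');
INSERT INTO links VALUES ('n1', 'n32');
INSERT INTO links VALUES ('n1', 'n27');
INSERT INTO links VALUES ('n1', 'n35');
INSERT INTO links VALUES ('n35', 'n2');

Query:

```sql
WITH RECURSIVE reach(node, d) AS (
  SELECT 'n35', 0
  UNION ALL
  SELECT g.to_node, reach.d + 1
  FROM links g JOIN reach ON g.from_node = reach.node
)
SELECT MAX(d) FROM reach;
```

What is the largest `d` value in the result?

Base: (n35, d=0).
Iteration 1: edges from {n35} -> (n2, d=1).
Iteration 2: edges from {n2} -> (n3, d=2), (n31, d=2).
Iteration 3: edges from {n3,n31} -> (n3, d=3).
Iteration 4: no outgoing edges from {n3}; recursion stops.
d values: 0, 1, 2, 2, 3; the maximum is 3.

3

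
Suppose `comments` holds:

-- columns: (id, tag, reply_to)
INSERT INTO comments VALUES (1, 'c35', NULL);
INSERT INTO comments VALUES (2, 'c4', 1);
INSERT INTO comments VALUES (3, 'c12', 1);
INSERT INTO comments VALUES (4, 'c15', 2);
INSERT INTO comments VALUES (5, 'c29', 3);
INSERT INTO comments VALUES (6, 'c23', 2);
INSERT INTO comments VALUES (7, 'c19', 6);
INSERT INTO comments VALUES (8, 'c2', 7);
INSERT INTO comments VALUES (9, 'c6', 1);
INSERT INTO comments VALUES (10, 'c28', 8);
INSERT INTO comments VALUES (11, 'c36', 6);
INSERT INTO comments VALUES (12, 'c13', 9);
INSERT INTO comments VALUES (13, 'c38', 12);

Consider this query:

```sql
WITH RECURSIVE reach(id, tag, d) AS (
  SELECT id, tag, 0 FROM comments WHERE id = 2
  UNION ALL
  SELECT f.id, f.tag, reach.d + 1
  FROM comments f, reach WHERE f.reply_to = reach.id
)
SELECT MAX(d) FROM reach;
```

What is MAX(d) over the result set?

4

Base: id=2 (c4) at d 0.
Iteration 1: rows with reply_to in {2} -> c15 (id 4, d 1), c23 (id 6, d 1).
Iteration 2: rows with reply_to in {4,6} -> c19 (id 7, d 2), c36 (id 11, d 2).
Iteration 3: rows with reply_to in {7,11} -> c2 (id 8, d 3).
Iteration 4: rows with reply_to in {8} -> c28 (id 10, d 4).
Iteration 5: no rows with reply_to in {10}; recursion stops.
d values: 0, 1, 1, 2, 2, 3, 4; the maximum is 4.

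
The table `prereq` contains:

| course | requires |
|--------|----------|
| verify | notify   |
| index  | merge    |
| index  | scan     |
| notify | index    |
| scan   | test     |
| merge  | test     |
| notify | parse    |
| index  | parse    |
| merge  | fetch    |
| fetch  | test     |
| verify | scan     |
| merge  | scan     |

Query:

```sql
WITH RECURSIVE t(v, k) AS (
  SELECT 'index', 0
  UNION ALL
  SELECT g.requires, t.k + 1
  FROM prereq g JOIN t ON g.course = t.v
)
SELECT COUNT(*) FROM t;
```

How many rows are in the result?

10

Base: (index, k=0).
Iteration 1: edges from {index} -> (merge, k=1), (parse, k=1), (scan, k=1).
Iteration 2: edges from {merge,parse,scan} -> (fetch, k=2), (scan, k=2), (test, k=2) x2. [UNION ALL keeps all 4 new rows, including repeats]
Iteration 3: edges from {fetch,scan,test} -> (test, k=3) x2. [UNION ALL keeps all 2 new rows, including repeats]
Iteration 4: no outgoing edges from {test}; recursion stops.
Total rows emitted: 10.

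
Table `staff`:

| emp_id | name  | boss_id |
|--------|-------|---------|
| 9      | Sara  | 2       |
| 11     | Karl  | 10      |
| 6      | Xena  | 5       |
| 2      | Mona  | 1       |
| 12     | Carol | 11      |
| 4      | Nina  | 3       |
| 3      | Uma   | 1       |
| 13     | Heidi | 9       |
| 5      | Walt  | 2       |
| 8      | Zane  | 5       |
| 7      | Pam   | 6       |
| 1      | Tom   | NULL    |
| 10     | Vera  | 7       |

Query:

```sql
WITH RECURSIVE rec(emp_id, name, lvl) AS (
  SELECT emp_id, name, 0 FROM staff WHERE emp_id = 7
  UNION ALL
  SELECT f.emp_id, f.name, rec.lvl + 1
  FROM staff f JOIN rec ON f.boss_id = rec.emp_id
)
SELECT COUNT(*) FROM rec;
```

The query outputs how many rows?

Base: emp_id=7 (Pam) at lvl 0.
Iteration 1: rows with boss_id in {7} -> Vera (id 10, lvl 1).
Iteration 2: rows with boss_id in {10} -> Karl (id 11, lvl 2).
Iteration 3: rows with boss_id in {11} -> Carol (id 12, lvl 3).
Iteration 4: no rows with boss_id in {12}; recursion stops.
Total rows emitted: 4.

4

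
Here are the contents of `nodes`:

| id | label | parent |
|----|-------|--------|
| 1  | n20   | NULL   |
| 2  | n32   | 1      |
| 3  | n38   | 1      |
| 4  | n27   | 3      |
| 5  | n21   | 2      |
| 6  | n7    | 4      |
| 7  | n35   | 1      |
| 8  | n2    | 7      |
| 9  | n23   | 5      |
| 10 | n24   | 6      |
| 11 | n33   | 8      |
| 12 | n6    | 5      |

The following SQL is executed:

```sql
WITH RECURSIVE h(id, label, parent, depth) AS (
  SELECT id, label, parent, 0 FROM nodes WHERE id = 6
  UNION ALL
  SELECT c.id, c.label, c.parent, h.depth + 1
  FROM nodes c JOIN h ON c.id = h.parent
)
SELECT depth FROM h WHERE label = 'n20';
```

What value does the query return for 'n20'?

3

Base: id=6 (n7), parent=4, depth 0.
Iteration 1: join on id=4 -> n27 (id 4, parent=3, depth 1).
Iteration 2: join on id=3 -> n38 (id 3, parent=1, depth 2).
Iteration 3: join on id=1 -> n20 (id 1, parent=NULL, depth 3).
Iteration 4: parent is NULL; no match; recursion stops.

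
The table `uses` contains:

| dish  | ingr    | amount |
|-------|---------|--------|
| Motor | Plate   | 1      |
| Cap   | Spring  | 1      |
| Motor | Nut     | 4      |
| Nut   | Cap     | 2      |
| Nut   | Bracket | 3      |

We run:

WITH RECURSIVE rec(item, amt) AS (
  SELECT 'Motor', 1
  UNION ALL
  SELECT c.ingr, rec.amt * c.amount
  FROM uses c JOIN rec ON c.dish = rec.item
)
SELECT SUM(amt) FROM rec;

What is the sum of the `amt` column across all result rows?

34

Base: (Motor, amt=1).
Iteration 1: components of {Motor} -> Nut = 1*4 = 4, Plate = 1*1 = 1.
Iteration 2: components of {Nut,Plate} -> Bracket = 4*3 = 12, Cap = 4*2 = 8.
Iteration 3: components of {Bracket,Cap} -> Spring = 8*1 = 8.
Iteration 4: no further components; recursion stops.
SUM(amt) = 1 + 1 + 4 + 8 + 12 + 8 = 34.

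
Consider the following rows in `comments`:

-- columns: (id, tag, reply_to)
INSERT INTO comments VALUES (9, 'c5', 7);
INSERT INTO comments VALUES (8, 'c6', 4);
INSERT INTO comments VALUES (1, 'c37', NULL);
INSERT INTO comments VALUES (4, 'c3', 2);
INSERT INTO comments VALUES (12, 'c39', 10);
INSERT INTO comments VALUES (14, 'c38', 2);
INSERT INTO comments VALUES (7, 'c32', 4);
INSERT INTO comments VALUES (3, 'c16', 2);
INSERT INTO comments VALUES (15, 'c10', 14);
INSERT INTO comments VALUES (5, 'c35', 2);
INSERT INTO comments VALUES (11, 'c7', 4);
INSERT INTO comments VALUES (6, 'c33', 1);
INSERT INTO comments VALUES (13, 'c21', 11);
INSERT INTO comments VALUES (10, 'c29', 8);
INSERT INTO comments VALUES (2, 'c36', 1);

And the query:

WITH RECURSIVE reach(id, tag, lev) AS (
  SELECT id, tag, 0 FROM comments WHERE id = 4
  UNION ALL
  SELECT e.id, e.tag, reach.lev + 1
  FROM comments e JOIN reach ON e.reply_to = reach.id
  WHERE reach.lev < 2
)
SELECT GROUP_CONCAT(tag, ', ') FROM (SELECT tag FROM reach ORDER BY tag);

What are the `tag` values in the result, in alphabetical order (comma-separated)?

Base: id=4 (c3) at lev 0.
Iteration 1: rows with reply_to in {4} -> c32 (id 7, lev 1), c6 (id 8, lev 1), c7 (id 11, lev 1).
Iteration 2: rows with reply_to in {7,8,11} -> c5 (id 9, lev 2), c29 (id 10, lev 2), c21 (id 13, lev 2).
Iteration 3: lev < 2 fails for all current rows; recursion stops.

c21, c29, c3, c32, c5, c6, c7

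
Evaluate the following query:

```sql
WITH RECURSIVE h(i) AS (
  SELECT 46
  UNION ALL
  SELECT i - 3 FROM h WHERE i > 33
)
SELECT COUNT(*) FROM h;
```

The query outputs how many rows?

Base: i=46.
Iteration 1: 46 > 33 holds -> i = 46 - 3 = 43.
Iteration 2: 43 > 33 holds -> i = 43 - 3 = 40.
Iteration 3: 40 > 33 holds -> i = 40 - 3 = 37.
Iteration 4: 37 > 33 holds -> i = 37 - 3 = 34.
Iteration 5: 34 > 33 holds -> i = 34 - 3 = 31.
Iteration 6: 31 > 33 fails; recursion stops.
Total rows emitted: 6.

6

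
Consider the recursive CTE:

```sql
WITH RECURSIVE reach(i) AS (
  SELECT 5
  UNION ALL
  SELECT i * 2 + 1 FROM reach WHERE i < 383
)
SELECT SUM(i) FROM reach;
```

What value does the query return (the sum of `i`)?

755

Base: i=5.
Iteration 1: 5 < 383 holds -> i = 5 * 2 + 1 = 11.
Iteration 2: 11 < 383 holds -> i = 11 * 2 + 1 = 23.
Iteration 3: 23 < 383 holds -> i = 23 * 2 + 1 = 47.
Iteration 4: 47 < 383 holds -> i = 47 * 2 + 1 = 95.
Iteration 5: 95 < 383 holds -> i = 95 * 2 + 1 = 191.
Iteration 6: 191 < 383 holds -> i = 191 * 2 + 1 = 383.
Iteration 7: 383 < 383 fails; recursion stops.
SUM(i) = 5 + 11 + 23 + 47 + 95 + 191 + 383 = 755.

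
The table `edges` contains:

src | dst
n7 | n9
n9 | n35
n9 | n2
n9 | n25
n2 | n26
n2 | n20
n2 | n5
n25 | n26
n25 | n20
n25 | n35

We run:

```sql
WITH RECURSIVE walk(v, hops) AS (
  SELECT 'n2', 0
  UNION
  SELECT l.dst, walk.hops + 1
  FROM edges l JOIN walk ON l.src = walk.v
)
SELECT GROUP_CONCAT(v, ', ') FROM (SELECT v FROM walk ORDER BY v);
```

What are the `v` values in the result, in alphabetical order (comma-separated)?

n2, n20, n26, n5

Base: (n2, hops=0).
Iteration 1: edges from {n2} -> (n20, hops=1), (n26, hops=1), (n5, hops=1).
Iteration 2: no outgoing edges from {n20,n26,n5}; recursion stops.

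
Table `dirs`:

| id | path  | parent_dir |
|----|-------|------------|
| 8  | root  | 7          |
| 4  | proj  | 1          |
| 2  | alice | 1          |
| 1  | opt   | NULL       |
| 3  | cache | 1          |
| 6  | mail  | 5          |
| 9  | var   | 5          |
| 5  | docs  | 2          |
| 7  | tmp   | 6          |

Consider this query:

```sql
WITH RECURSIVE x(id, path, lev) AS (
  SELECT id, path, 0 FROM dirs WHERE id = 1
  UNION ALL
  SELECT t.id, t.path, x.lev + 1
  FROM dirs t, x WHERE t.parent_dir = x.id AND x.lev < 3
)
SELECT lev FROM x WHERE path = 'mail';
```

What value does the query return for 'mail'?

3

Base: id=1 (opt) at lev 0.
Iteration 1: rows with parent_dir in {1} -> alice (id 2, lev 1), cache (id 3, lev 1), proj (id 4, lev 1).
Iteration 2: rows with parent_dir in {2,3,4} -> docs (id 5, lev 2).
Iteration 3: rows with parent_dir in {5} -> mail (id 6, lev 3), var (id 9, lev 3).
Iteration 4: lev < 3 fails for all current rows; recursion stops.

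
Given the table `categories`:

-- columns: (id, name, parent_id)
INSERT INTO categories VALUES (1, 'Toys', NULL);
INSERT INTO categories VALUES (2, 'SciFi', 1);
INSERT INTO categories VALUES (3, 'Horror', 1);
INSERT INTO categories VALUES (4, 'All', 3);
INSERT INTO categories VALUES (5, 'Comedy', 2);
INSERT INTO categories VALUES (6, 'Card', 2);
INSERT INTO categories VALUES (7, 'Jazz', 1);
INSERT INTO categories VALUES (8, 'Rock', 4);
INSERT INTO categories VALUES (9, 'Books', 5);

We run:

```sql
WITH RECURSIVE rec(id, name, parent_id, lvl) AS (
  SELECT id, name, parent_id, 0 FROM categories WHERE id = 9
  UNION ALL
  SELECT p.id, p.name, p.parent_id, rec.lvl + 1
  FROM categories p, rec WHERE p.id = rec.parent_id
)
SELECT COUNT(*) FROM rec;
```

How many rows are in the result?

Base: id=9 (Books), parent_id=5, lvl 0.
Iteration 1: join on id=5 -> Comedy (id 5, parent_id=2, lvl 1).
Iteration 2: join on id=2 -> SciFi (id 2, parent_id=1, lvl 2).
Iteration 3: join on id=1 -> Toys (id 1, parent_id=NULL, lvl 3).
Iteration 4: parent_id is NULL; no match; recursion stops.
Total rows emitted: 4.

4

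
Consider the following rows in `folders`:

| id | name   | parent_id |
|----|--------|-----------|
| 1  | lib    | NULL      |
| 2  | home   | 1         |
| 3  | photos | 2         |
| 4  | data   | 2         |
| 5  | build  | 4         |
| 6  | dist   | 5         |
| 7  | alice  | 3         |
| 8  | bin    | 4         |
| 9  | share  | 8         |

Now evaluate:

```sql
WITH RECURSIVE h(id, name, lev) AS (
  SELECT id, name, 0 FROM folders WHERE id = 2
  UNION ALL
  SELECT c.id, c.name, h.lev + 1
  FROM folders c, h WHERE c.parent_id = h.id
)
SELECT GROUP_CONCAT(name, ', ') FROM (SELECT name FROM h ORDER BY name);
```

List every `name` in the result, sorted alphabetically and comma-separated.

alice, bin, build, data, dist, home, photos, share

Base: id=2 (home) at lev 0.
Iteration 1: rows with parent_id in {2} -> photos (id 3, lev 1), data (id 4, lev 1).
Iteration 2: rows with parent_id in {3,4} -> build (id 5, lev 2), alice (id 7, lev 2), bin (id 8, lev 2).
Iteration 3: rows with parent_id in {5,7,8} -> dist (id 6, lev 3), share (id 9, lev 3).
Iteration 4: no rows with parent_id in {6,9}; recursion stops.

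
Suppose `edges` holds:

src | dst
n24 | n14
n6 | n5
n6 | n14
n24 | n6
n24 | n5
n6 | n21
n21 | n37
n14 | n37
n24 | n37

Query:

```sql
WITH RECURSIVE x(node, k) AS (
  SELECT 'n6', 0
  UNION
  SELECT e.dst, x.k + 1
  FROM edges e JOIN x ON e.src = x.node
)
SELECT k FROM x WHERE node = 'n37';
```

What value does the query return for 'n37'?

2

Base: (n6, k=0).
Iteration 1: edges from {n6} -> (n14, k=1), (n21, k=1), (n5, k=1).
Iteration 2: edges from {n14,n21,n5} -> (n37, k=2). [UNION drops 1 duplicate row(s)]
Iteration 3: no outgoing edges from {n37}; recursion stops.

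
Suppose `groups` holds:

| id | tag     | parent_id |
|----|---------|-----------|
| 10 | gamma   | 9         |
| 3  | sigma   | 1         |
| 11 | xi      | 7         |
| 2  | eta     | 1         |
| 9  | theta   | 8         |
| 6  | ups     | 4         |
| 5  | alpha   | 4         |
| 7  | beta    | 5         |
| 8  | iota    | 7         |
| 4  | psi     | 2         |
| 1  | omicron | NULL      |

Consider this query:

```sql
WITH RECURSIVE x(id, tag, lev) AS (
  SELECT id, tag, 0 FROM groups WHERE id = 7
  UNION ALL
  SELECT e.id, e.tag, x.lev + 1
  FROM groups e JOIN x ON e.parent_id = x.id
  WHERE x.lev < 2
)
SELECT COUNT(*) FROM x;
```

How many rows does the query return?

4

Base: id=7 (beta) at lev 0.
Iteration 1: rows with parent_id in {7} -> iota (id 8, lev 1), xi (id 11, lev 1).
Iteration 2: rows with parent_id in {8,11} -> theta (id 9, lev 2).
Iteration 3: lev < 2 fails for all current rows; recursion stops.
Total rows emitted: 4.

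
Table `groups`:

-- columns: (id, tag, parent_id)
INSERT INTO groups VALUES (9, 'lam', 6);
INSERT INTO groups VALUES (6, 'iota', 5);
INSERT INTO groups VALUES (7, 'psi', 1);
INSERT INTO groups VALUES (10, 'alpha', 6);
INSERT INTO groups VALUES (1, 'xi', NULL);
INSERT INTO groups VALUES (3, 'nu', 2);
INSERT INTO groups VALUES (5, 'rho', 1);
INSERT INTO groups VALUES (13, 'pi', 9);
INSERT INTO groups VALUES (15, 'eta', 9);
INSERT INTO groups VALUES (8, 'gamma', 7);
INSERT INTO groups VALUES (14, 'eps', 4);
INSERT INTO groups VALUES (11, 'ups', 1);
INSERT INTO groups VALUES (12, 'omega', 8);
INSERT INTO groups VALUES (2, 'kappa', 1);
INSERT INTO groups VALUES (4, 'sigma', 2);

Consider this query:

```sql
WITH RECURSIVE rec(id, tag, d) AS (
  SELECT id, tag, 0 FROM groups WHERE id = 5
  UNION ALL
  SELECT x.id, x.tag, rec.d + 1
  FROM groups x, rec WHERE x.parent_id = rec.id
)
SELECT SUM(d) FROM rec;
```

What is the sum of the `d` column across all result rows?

Base: id=5 (rho) at d 0.
Iteration 1: rows with parent_id in {5} -> iota (id 6, d 1).
Iteration 2: rows with parent_id in {6} -> lam (id 9, d 2), alpha (id 10, d 2).
Iteration 3: rows with parent_id in {9,10} -> pi (id 13, d 3), eta (id 15, d 3).
Iteration 4: no rows with parent_id in {13,15}; recursion stops.
SUM(d) = 0 + 1 + 2 + 2 + 3 + 3 = 11.

11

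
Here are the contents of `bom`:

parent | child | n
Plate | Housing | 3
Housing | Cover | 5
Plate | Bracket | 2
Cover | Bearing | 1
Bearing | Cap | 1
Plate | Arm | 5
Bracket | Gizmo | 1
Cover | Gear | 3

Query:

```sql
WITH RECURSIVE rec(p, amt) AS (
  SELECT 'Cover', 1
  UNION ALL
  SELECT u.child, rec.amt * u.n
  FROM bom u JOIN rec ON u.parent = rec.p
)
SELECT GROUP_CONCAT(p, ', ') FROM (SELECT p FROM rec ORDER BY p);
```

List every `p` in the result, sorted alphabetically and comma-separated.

Bearing, Cap, Cover, Gear

Base: (Cover, amt=1).
Iteration 1: components of {Cover} -> Bearing = 1*1 = 1, Gear = 1*3 = 3.
Iteration 2: components of {Bearing,Gear} -> Cap = 1*1 = 1.
Iteration 3: no further components; recursion stops.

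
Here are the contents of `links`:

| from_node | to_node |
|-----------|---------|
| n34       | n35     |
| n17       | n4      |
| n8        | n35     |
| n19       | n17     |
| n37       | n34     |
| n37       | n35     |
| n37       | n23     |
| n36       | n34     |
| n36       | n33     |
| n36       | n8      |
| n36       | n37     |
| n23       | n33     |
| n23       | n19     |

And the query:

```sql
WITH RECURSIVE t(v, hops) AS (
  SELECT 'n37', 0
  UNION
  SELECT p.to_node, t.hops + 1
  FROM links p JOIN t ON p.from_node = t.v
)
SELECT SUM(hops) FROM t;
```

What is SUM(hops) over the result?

16

Base: (n37, hops=0).
Iteration 1: edges from {n37} -> (n23, hops=1), (n34, hops=1), (n35, hops=1).
Iteration 2: edges from {n23,n34,n35} -> (n19, hops=2), (n33, hops=2), (n35, hops=2).
Iteration 3: edges from {n19,n33,n35} -> (n17, hops=3).
Iteration 4: edges from {n17} -> (n4, hops=4).
Iteration 5: no outgoing edges from {n4}; recursion stops.
SUM(hops) = 0 + 1 + 1 + 1 + 2 + 2 + 2 + 3 + 4 = 16.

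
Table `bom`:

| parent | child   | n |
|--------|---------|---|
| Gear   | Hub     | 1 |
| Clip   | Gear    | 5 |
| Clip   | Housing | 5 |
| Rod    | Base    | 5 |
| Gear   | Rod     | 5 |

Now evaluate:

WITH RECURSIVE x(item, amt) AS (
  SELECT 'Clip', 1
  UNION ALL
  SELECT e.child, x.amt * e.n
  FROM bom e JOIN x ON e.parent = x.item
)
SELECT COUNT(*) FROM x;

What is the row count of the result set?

6

Base: (Clip, amt=1).
Iteration 1: components of {Clip} -> Gear = 1*5 = 5, Housing = 1*5 = 5.
Iteration 2: components of {Gear,Housing} -> Hub = 5*1 = 5, Rod = 5*5 = 25.
Iteration 3: components of {Hub,Rod} -> Base = 25*5 = 125.
Iteration 4: no further components; recursion stops.
Total rows emitted: 6.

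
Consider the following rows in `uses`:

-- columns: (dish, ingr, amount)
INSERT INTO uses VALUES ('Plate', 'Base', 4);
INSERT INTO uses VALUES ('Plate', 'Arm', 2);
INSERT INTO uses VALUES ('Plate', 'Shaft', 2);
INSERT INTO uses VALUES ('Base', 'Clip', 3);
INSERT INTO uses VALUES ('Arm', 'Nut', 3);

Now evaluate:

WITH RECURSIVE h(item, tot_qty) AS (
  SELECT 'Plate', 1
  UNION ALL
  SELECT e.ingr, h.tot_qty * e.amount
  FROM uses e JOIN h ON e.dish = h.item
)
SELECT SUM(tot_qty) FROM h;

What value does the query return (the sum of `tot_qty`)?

27

Base: (Plate, tot_qty=1).
Iteration 1: components of {Plate} -> Arm = 1*2 = 2, Base = 1*4 = 4, Shaft = 1*2 = 2.
Iteration 2: components of {Arm,Base,Shaft} -> Clip = 4*3 = 12, Nut = 2*3 = 6.
Iteration 3: no further components; recursion stops.
SUM(tot_qty) = 1 + 4 + 2 + 2 + 12 + 6 = 27.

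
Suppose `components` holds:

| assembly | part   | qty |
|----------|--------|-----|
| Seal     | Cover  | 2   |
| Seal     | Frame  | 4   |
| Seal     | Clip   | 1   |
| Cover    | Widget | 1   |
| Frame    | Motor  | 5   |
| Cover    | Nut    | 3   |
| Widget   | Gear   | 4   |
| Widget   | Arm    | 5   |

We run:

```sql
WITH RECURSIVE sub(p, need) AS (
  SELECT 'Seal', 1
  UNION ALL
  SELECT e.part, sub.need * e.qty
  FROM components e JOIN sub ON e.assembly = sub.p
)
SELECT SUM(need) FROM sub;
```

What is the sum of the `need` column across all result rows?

54

Base: (Seal, need=1).
Iteration 1: components of {Seal} -> Clip = 1*1 = 1, Cover = 1*2 = 2, Frame = 1*4 = 4.
Iteration 2: components of {Clip,Cover,Frame} -> Motor = 4*5 = 20, Nut = 2*3 = 6, Widget = 2*1 = 2.
Iteration 3: components of {Motor,Nut,Widget} -> Arm = 2*5 = 10, Gear = 2*4 = 8.
Iteration 4: no further components; recursion stops.
SUM(need) = 1 + 2 + 4 + 1 + 2 + 6 + 20 + 8 + 10 = 54.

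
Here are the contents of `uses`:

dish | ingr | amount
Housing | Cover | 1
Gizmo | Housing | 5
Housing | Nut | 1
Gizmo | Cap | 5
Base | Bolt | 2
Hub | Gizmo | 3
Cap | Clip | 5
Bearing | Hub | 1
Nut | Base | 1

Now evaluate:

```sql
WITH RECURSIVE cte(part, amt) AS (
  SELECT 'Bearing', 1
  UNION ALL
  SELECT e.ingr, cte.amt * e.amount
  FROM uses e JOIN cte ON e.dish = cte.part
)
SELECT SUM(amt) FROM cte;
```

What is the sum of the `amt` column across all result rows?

Base: (Bearing, amt=1).
Iteration 1: components of {Bearing} -> Hub = 1*1 = 1.
Iteration 2: components of {Hub} -> Gizmo = 1*3 = 3.
Iteration 3: components of {Gizmo} -> Cap = 3*5 = 15, Housing = 3*5 = 15.
Iteration 4: components of {Cap,Housing} -> Clip = 15*5 = 75, Cover = 15*1 = 15, Nut = 15*1 = 15.
Iteration 5: components of {Clip,Cover,Nut} -> Base = 15*1 = 15.
Iteration 6: components of {Base} -> Bolt = 15*2 = 30.
Iteration 7: no further components; recursion stops.
SUM(amt) = 1 + 1 + 3 + 15 + 15 + 15 + 15 + 75 + 15 + 30 = 185.

185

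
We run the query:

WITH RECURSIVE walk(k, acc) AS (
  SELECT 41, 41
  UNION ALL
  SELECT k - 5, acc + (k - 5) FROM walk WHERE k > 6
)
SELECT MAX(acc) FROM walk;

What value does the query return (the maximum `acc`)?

188

Base: k=41, acc=41.
Iteration 1: 41 > 6 holds -> k = 41 - 5 = 36, acc = 41 + 36 = 77.
Iteration 2: 36 > 6 holds -> k = 36 - 5 = 31, acc = 77 + 31 = 108.
Iteration 3: 31 > 6 holds -> k = 31 - 5 = 26, acc = 108 + 26 = 134.
Iteration 4: 26 > 6 holds -> k = 26 - 5 = 21, acc = 134 + 21 = 155.
Iteration 5: 21 > 6 holds -> k = 21 - 5 = 16, acc = 155 + 16 = 171.
Iteration 6: 16 > 6 holds -> k = 16 - 5 = 11, acc = 171 + 11 = 182.
Iteration 7: 11 > 6 holds -> k = 11 - 5 = 6, acc = 182 + 6 = 188.
Iteration 8: 6 > 6 fails; recursion stops.
acc values: 41, 77, 108, 134, 155, 171, 182, 188; the maximum is 188.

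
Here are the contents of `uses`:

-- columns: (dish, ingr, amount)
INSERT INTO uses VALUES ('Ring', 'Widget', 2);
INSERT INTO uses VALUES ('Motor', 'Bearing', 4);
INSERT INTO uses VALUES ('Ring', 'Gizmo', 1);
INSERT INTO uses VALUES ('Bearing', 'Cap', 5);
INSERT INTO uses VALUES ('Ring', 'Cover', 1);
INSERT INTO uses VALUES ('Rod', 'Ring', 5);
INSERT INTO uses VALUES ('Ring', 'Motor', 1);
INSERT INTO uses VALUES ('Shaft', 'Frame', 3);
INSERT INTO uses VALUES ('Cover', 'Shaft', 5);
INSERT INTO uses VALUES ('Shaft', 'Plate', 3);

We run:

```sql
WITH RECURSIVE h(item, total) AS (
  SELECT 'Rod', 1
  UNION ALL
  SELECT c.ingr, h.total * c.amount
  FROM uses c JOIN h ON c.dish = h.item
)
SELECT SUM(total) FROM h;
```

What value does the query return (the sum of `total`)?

326

Base: (Rod, total=1).
Iteration 1: components of {Rod} -> Ring = 1*5 = 5.
Iteration 2: components of {Ring} -> Cover = 5*1 = 5, Gizmo = 5*1 = 5, Motor = 5*1 = 5, Widget = 5*2 = 10.
Iteration 3: components of {Cover,Gizmo,Motor,Widget} -> Bearing = 5*4 = 20, Shaft = 5*5 = 25.
Iteration 4: components of {Bearing,Shaft} -> Cap = 20*5 = 100, Frame = 25*3 = 75, Plate = 25*3 = 75.
Iteration 5: no further components; recursion stops.
SUM(total) = 1 + 5 + 5 + 5 + 5 + 10 + 25 + 20 + 75 + 75 + 100 = 326.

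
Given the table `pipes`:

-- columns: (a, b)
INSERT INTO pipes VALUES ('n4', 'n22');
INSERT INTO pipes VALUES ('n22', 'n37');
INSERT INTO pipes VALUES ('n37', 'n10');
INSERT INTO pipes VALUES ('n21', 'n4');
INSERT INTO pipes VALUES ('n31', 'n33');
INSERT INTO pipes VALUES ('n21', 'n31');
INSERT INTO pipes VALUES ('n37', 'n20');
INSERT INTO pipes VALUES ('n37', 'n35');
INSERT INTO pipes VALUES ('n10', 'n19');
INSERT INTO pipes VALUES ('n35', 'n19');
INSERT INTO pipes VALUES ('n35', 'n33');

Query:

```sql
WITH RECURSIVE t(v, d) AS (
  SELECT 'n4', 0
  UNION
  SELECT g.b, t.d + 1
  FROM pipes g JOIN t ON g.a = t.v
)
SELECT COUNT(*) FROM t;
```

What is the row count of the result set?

Base: (n4, d=0).
Iteration 1: edges from {n4} -> (n22, d=1).
Iteration 2: edges from {n22} -> (n37, d=2).
Iteration 3: edges from {n37} -> (n10, d=3), (n20, d=3), (n35, d=3).
Iteration 4: edges from {n10,n20,n35} -> (n19, d=4), (n33, d=4). [UNION drops 1 duplicate row(s)]
Iteration 5: no outgoing edges from {n19,n33}; recursion stops.
Total rows emitted: 8.

8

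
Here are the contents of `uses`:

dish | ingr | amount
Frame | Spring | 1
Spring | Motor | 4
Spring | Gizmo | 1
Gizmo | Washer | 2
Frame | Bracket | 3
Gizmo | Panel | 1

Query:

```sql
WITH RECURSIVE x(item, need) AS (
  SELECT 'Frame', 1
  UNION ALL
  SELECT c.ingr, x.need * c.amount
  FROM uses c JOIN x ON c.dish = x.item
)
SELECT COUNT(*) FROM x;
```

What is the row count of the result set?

7

Base: (Frame, need=1).
Iteration 1: components of {Frame} -> Bracket = 1*3 = 3, Spring = 1*1 = 1.
Iteration 2: components of {Bracket,Spring} -> Gizmo = 1*1 = 1, Motor = 1*4 = 4.
Iteration 3: components of {Gizmo,Motor} -> Panel = 1*1 = 1, Washer = 1*2 = 2.
Iteration 4: no further components; recursion stops.
Total rows emitted: 7.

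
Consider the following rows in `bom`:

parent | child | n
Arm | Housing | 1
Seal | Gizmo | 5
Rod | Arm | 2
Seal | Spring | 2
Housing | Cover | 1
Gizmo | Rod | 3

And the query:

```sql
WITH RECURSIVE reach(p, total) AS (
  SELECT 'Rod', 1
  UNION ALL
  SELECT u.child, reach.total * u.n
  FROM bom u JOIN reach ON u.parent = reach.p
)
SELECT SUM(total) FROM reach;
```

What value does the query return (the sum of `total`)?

Base: (Rod, total=1).
Iteration 1: components of {Rod} -> Arm = 1*2 = 2.
Iteration 2: components of {Arm} -> Housing = 2*1 = 2.
Iteration 3: components of {Housing} -> Cover = 2*1 = 2.
Iteration 4: no further components; recursion stops.
SUM(total) = 1 + 2 + 2 + 2 = 7.

7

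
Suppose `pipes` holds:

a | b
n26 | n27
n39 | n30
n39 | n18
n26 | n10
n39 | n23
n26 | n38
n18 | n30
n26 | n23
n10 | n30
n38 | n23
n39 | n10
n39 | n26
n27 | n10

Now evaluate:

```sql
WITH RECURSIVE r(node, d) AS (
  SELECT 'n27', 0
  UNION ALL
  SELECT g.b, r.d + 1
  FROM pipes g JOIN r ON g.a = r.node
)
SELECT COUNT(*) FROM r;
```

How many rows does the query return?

3

Base: (n27, d=0).
Iteration 1: edges from {n27} -> (n10, d=1).
Iteration 2: edges from {n10} -> (n30, d=2).
Iteration 3: no outgoing edges from {n30}; recursion stops.
Total rows emitted: 3.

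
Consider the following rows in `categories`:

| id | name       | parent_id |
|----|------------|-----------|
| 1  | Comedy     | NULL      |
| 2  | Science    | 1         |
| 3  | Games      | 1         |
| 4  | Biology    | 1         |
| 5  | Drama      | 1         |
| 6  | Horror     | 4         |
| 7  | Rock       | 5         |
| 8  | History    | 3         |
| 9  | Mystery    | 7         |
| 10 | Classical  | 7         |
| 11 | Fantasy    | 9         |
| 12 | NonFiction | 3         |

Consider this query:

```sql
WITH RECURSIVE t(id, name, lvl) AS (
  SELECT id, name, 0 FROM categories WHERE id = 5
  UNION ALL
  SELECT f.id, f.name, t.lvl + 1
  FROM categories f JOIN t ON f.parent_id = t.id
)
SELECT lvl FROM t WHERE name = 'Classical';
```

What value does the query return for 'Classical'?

Base: id=5 (Drama) at lvl 0.
Iteration 1: rows with parent_id in {5} -> Rock (id 7, lvl 1).
Iteration 2: rows with parent_id in {7} -> Mystery (id 9, lvl 2), Classical (id 10, lvl 2).
Iteration 3: rows with parent_id in {9,10} -> Fantasy (id 11, lvl 3).
Iteration 4: no rows with parent_id in {11}; recursion stops.

2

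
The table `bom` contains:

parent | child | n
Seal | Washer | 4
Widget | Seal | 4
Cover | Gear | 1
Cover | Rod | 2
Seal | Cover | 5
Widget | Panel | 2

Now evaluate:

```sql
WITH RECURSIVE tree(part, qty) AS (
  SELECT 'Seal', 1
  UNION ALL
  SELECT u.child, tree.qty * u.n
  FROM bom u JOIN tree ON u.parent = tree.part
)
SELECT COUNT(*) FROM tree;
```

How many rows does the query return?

Base: (Seal, qty=1).
Iteration 1: components of {Seal} -> Cover = 1*5 = 5, Washer = 1*4 = 4.
Iteration 2: components of {Cover,Washer} -> Gear = 5*1 = 5, Rod = 5*2 = 10.
Iteration 3: no further components; recursion stops.
Total rows emitted: 5.

5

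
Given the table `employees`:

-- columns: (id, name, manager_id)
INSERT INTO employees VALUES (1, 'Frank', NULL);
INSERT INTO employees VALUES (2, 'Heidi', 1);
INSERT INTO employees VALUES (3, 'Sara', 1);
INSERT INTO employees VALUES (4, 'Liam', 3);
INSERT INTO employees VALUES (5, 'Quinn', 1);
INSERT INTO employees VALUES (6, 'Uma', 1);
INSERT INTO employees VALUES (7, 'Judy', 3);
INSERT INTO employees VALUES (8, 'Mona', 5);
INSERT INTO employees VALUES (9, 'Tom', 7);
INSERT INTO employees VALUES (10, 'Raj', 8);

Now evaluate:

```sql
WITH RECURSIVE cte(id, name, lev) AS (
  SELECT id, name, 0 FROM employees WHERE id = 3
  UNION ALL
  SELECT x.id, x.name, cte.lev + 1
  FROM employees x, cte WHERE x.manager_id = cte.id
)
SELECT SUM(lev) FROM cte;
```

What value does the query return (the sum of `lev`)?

Base: id=3 (Sara) at lev 0.
Iteration 1: rows with manager_id in {3} -> Liam (id 4, lev 1), Judy (id 7, lev 1).
Iteration 2: rows with manager_id in {4,7} -> Tom (id 9, lev 2).
Iteration 3: no rows with manager_id in {9}; recursion stops.
SUM(lev) = 0 + 1 + 1 + 2 = 4.

4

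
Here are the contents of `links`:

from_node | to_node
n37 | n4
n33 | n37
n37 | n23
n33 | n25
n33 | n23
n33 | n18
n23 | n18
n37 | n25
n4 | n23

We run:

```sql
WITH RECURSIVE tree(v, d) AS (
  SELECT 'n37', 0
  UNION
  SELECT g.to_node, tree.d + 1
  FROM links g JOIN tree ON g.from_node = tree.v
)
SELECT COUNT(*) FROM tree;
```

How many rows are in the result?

7

Base: (n37, d=0).
Iteration 1: edges from {n37} -> (n23, d=1), (n25, d=1), (n4, d=1).
Iteration 2: edges from {n23,n25,n4} -> (n18, d=2), (n23, d=2).
Iteration 3: edges from {n18,n23} -> (n18, d=3).
Iteration 4: no outgoing edges from {n18}; recursion stops.
Total rows emitted: 7.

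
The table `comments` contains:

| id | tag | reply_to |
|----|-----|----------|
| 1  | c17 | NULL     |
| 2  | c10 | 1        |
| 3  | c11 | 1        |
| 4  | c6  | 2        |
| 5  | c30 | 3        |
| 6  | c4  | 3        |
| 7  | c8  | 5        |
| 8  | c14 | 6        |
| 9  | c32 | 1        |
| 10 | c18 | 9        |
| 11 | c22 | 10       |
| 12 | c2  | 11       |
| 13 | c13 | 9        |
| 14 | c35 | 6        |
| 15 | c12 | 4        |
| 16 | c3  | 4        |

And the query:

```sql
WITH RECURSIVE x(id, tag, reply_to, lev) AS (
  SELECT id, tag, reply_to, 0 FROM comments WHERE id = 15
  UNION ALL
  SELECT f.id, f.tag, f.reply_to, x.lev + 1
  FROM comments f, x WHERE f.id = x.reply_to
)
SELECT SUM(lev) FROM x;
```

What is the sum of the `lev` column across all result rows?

Base: id=15 (c12), reply_to=4, lev 0.
Iteration 1: join on id=4 -> c6 (id 4, reply_to=2, lev 1).
Iteration 2: join on id=2 -> c10 (id 2, reply_to=1, lev 2).
Iteration 3: join on id=1 -> c17 (id 1, reply_to=NULL, lev 3).
Iteration 4: reply_to is NULL; no match; recursion stops.
SUM(lev) = 0 + 1 + 2 + 3 = 6.

6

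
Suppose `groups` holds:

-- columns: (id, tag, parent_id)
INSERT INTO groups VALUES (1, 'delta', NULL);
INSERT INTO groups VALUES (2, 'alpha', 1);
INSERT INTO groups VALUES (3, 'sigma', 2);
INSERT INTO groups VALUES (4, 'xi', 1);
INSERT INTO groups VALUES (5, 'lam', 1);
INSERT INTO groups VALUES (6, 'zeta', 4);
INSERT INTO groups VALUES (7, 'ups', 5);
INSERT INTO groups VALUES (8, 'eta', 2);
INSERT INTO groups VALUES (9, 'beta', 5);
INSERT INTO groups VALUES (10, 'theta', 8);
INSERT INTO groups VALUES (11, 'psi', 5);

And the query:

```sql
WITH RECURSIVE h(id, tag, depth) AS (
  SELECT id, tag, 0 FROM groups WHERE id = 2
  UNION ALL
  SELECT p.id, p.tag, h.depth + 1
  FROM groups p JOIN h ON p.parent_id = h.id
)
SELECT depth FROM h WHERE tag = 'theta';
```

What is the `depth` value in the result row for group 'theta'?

Base: id=2 (alpha) at depth 0.
Iteration 1: rows with parent_id in {2} -> sigma (id 3, depth 1), eta (id 8, depth 1).
Iteration 2: rows with parent_id in {3,8} -> theta (id 10, depth 2).
Iteration 3: no rows with parent_id in {10}; recursion stops.

2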